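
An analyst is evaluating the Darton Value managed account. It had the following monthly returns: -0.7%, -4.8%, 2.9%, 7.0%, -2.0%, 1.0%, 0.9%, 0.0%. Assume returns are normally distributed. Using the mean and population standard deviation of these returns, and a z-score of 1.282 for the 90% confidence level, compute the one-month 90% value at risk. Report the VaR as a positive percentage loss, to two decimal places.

r̄ = (-0.7 − 4.8 + 2.9 + 7 − 2 + 1 + 0.9 + 0) / 8 = 0.5375%
Population std dev = √[84.4388 / 8] = 3.2488%
VaR = −(r̄ − z·σ) = −(0.5375 − 1.282 × 3.2488) = −(-3.6275) = 3.6275%

3.63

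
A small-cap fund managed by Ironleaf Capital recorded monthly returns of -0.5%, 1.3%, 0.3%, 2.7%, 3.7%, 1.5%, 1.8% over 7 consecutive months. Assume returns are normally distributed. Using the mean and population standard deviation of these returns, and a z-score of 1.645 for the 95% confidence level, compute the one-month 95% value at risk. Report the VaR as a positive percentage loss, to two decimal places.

Mean return r̄ = 10.80 / 7 = 1.5429%
Σ(r − r̄)² = (-0.5 − 1.5429)² + (1.3 − 1.5429)² + … = 11.8371
population σ = √(11.8371 / 7) = √1.6910 = 1.3004%
VaR = −(r̄ − z·σ) = −(1.5429 − 1.645 × 1.3004) = −(-0.5963) = 0.5963%

0.60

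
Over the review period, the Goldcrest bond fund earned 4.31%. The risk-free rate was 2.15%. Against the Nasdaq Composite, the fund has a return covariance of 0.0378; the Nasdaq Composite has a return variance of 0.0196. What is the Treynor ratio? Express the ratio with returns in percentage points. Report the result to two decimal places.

β = Cov / Var = 0.0378 / 0.0196 = 1.9286
Treynor = (Rp − Rf) / β = (4.31% − 2.15%) / 1.9286 = 2.16 / 1.9286 = 1.1200

1.12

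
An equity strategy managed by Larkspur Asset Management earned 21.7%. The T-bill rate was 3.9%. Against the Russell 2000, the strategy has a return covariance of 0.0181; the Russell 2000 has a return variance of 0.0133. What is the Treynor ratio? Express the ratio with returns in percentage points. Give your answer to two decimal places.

13.08

β = Cov / Var = 0.0181 / 0.0133 = 1.3609
Treynor = (Rp − Rf) / β = (21.7% − 3.9%) / 1.3609 = 17.80 / 1.3609 = 13.0796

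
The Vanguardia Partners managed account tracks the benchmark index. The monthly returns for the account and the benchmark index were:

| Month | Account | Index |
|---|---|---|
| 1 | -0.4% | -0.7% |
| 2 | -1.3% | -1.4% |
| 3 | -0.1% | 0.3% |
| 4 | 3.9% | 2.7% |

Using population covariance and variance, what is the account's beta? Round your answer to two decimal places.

1.26

r̄p = 0.5250%,  r̄m = 0.2250%
Cov = Σ(rp − r̄p)(rm − r̄m) / 4 = 3.0319
Var(rm) = Σ(rm − r̄m)² / 4 = 2.4069
β = Cov / Var = 3.0319 / 2.4069 = 1.2597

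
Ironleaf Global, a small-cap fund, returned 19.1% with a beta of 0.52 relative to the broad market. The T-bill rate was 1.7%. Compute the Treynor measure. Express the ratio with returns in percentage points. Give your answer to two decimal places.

33.46

Treynor = (Rp − Rf) / β = (19.1% − 1.7%) / 0.52 = 17.40 / 0.52 = 33.4615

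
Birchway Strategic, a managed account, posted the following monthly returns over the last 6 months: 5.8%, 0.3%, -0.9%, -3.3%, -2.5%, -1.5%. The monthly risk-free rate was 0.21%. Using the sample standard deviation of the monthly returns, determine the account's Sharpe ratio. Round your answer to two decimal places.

-0.17

Mean return μ = -2.10 / 6 = -0.3500%
Σ(r − μ)² = 53.1950; sample σ = √(53.1950/5) = 3.2617%
Sharpe = (μ − rf) / σ = (-0.3500 − 0.21) / 3.2617 = -0.5600 / 3.2617 = -0.1717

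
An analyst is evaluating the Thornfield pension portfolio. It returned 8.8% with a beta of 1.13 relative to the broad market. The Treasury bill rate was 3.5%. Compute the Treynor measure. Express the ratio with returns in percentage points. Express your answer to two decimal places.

Treynor = (Rp − Rf) / β = (8.8% − 3.5%) / 1.13 = 5.30 / 1.13 = 4.6903

4.69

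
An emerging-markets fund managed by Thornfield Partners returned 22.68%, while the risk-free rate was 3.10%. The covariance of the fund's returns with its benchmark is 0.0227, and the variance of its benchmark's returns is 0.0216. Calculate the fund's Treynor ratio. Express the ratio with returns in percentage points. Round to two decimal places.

18.63

β = Cov / Var = 0.0227 / 0.0216 = 1.0509
Treynor = (Rp − Rf) / β = (22.68% − 3.10%) / 1.0509 = 19.58 / 1.0509 = 18.6316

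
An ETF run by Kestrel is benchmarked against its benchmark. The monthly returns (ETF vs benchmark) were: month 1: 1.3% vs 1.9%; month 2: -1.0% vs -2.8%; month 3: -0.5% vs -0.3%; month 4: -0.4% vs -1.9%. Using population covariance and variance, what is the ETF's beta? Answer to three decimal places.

0.448

r̄p = -0.1500%,  r̄m = -0.7750%
Cov = Σ(rp − r̄p)(rm − r̄m) / 4 = 1.4288
Var(rm) = Σ(rm − r̄m)² / 4 = 3.1869
β = Cov / Var = 1.4288 / 3.1869 = 0.4483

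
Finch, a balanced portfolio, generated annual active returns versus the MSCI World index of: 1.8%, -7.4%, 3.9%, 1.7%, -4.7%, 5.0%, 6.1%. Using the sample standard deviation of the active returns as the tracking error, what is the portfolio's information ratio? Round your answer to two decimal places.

r̄ = (1.8 − 7.4 + 3.9 + 1.7 − 4.7 + 5 + 6.1) / 7 = 6.40 / 7 = 0.9143%
Sample std dev = √[154.5486 / 6] = 5.0752%
IR = r̄ / tracking error = 0.9143 / 5.0752 = 0.1802

0.18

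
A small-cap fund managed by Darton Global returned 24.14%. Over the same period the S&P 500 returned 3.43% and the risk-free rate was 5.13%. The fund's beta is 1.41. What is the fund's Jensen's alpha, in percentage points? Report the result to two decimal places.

21.41

CAPM expected return = Rf + β(Rm − Rf) = 5.13% + 1.41 × (3.43% − 5.13%) = 5.13 + 1.41 × -1.70 = 2.7330%
Jensen's α = Rp − E[R] = 24.14% − 2.7330% = 21.4070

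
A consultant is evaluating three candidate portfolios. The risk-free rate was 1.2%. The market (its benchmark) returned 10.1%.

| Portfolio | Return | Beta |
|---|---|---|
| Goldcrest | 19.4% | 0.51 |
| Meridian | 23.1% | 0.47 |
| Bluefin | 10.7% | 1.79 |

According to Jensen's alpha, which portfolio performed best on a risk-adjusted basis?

Goldcrest: α = 19.4% − [1.2% + 0.51 × (10.1% − 1.2%)] = 13.661
Meridian: α = 23.1% − [1.2% + 0.47 × (10.1% − 1.2%)] = 17.717
Bluefin: α = 10.7% − [1.2% + 1.79 × (10.1% − 1.2%)] = -6.431
Highest: Meridian (17.717).

Meridian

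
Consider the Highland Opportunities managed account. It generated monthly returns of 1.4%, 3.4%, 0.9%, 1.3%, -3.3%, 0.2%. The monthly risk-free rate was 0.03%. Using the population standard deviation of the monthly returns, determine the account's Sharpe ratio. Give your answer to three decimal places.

r̄ = (1.4 + 3.4 + 0.9 + 1.3 − 3.3 + 0.2) / 6 = 3.90 / 6 = 0.6500%
Σ(r − r̄)² = (1.4 − 0.6500)² + (3.4 − 0.6500)² + … = 24.4150
population σ = √(24.4150 / 6) = √4.0692 = 2.0172%
Sharpe = (r̄ − rf) / σ = (0.6500 − 0.03) / 2.0172 = 0.6200 / 2.0172 = 0.3074

0.307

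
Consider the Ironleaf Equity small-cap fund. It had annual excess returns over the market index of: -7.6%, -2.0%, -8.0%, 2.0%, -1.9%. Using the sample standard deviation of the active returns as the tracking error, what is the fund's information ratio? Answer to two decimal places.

-0.82

r̄ = (-7.6 − 2 − 8 + 2 − 1.9) / 5 = -17.50 / 5 = -3.5000%
Σ(r − r̄)² = (-7.6 − (-3.5000))² + (-2 − (-3.5000))² + (-8 − (-3.5000))² + … = 72.1200
sample σ = √(72.1200 / 4) = √18.0300 = 4.2462%
IR = r̄ / tracking error = -3.5000 / 4.2462 = -0.8243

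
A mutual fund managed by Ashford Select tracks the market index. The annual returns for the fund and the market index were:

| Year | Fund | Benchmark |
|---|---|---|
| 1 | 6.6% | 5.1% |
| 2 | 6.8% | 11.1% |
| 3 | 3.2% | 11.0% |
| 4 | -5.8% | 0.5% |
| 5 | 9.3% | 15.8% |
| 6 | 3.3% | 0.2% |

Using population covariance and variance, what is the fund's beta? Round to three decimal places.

r̄p = 3.9000%,  r̄m = 7.2833%
Cov = Σ(rp − r̄p)(rm − r̄m) / 6 = 19.7683
Var(rm) = Σ(rm − r̄m)² / 6 = 33.6447
β = Cov / Var = 19.7683 / 33.6447 = 0.5876

0.588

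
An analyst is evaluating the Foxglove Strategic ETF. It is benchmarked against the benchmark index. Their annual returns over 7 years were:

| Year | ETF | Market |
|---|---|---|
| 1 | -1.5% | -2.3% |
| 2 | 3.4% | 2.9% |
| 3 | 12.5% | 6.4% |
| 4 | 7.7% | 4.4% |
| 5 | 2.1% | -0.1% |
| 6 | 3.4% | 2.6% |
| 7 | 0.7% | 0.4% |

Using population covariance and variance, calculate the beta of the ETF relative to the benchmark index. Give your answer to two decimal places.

r̄p = 4.0429%,  r̄m = 2.0429%
Cov = Σ(rp − r̄p)(rm − r̄m) / 7 = 11.1839
Var(rm) = Σ(rm − r̄m)² / 7 = 7.3910
β = Cov / Var = 11.1839 / 7.3910 = 1.5132

1.51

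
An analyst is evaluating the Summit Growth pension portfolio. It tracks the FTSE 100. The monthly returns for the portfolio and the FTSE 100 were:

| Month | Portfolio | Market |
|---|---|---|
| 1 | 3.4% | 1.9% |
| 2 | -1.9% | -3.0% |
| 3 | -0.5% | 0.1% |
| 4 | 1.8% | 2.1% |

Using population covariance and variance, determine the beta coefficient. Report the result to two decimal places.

r̄p = 0.7000%,  r̄m = 0.2750%
Cov = Σ(rp − r̄p)(rm − r̄m) / 4 = 3.7800
Var(rm) = Σ(rm − r̄m)² / 4 = 4.1819
β = Cov / Var = 3.7800 / 4.1819 = 0.9039

0.90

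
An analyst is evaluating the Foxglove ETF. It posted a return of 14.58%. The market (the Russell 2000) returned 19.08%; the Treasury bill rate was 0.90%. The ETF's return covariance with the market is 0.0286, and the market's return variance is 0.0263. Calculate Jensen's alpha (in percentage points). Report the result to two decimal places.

β = Cov / Var = 0.0286 / 0.0263 = 1.0875
E[R] = Rf + β(Rm − Rf) = 0.90% + 1.0875 × (19.08% − 0.90%) = 20.6708%
α = Rp − E[R] = 14.58% − 20.6708% = -6.0908

-6.09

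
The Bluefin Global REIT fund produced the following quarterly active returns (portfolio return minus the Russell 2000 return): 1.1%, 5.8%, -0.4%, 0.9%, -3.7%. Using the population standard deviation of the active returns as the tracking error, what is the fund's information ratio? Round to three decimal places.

0.242

Mean return r̄ = 3.70 / 5 = 0.7400%
Σ(r − r̄)² = (1.1 − 0.7400)² + (5.8 − 0.7400)² + (-0.4 − 0.7400)² + … = 46.7720
population σ = √(46.7720 / 5) = √9.3544 = 3.0585%
IR = r̄ / tracking error = 0.7400 / 3.0585 = 0.2419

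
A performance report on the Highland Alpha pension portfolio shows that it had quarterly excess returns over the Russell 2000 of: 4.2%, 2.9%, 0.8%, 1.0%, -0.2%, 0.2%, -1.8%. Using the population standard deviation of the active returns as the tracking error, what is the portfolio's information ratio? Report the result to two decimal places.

0.55

μ = (4.2 + 2.9 + 0.8 + 1 − 0.2 + 0.2 − 1.8) / 7 = 1.0143%
Σ(r − μ)² = (4.2 − 1.0143)² + (2.9 − 1.0143)² + (0.8 − 1.0143)² + … = 23.8086
σ = √[23.8086 / 7] = 1.8442%
IR = μ / tracking error = 1.0143 / 1.8442 = 0.5500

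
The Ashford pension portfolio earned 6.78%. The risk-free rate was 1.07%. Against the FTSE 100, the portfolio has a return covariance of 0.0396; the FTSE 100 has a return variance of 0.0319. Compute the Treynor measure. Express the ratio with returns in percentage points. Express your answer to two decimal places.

β = Cov / Var = 0.0396 / 0.0319 = 1.2414
Treynor = (Rp − Rf) / β = (6.78% − 1.07%) / 1.2414 = 5.71 / 1.2414 = 4.5996

4.60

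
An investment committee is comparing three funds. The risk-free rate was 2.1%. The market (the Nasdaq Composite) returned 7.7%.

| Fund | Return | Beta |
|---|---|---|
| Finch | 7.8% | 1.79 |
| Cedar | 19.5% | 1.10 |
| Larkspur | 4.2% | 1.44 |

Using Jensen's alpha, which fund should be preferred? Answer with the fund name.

Cedar

Finch: α = 7.8% − [2.1% + 1.79 × (7.7% − 2.1%)] = -4.324
Cedar: α = 19.5% − [2.1% + 1.10 × (7.7% − 2.1%)] = 11.240
Larkspur: α = 4.2% − [2.1% + 1.44 × (7.7% − 2.1%)] = -5.964
Highest: Cedar (11.240).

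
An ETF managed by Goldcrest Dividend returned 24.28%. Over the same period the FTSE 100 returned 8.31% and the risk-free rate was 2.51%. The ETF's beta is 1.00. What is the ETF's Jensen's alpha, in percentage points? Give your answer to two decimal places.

15.97

CAPM expected return = Rf + β(Rm − Rf) = 2.51% + 1.00 × (8.31% − 2.51%) = 2.51 + 1.00 × 5.80 = 8.3100%
Jensen's α = Rp − E[R] = 24.28% − 8.3100% = 15.9700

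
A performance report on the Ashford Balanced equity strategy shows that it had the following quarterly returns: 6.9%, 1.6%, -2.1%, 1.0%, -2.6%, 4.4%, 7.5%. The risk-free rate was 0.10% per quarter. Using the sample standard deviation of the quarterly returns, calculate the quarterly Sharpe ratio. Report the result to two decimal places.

Mean return μ = 16.70 / 7 = 2.3857%
Σ(r − μ)² = 98.1086; sample σ = √(98.1086/6) = 4.0437%
Sharpe = (μ − rf) / σ = (2.3857 − 0.1) / 4.0437 = 2.2857 / 4.0437 = 0.5652

0.57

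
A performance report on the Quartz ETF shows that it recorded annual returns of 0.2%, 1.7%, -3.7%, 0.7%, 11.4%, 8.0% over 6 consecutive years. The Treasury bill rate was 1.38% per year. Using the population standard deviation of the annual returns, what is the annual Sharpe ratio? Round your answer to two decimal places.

0.33

μ = (0.2 + 1.7 − 3.7 + 0.7 + 11.4 + 8) / 6 = 3.0500%
Population std dev = √[155.2550 / 6] = 5.0868%
Sharpe = (μ − rf) / σ = (3.0500 − 1.38) / 5.0868 = 1.6700 / 5.0868 = 0.3283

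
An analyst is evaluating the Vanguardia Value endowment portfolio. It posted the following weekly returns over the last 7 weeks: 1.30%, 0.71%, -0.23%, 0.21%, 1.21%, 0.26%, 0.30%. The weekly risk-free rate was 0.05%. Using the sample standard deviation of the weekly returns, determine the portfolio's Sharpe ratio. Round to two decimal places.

0.87

r̄ = (1.3 + 0.71 − 0.23 + 0.21 + 1.21 + 0.26 + 0.3) / 7 = 3.760 / 7 = 0.5371%
Sample σ = √[Σ(r − r̄)² / 6] = √[1.8931 / 6] = √0.3155 = 0.5617%
Sharpe = (r̄ − rf) / σ = (0.5371 − 0.05) / 0.5617 = 0.4871 / 0.5617 = 0.8672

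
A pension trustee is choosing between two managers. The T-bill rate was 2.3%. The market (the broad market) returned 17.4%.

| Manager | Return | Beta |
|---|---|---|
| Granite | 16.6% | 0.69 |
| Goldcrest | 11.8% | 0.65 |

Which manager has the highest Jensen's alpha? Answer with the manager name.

Granite

Granite: α = 16.6% − [2.3% + 0.69 × (17.4% − 2.3%)] = 3.881
Goldcrest: α = 11.8% − [2.3% + 0.65 × (17.4% − 2.3%)] = -0.315
Highest: Granite (3.881).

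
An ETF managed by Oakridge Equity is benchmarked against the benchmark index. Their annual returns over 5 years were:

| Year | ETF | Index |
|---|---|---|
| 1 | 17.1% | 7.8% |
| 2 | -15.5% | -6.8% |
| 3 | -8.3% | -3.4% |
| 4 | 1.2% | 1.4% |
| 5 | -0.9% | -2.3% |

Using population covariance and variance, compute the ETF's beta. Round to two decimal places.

2.15

r̄p = -1.2800%,  r̄m = -0.6600%
Cov = Σ(rp − r̄p)(rm − r̄m) / 5 = 53.3052
Var(rm) = Σ(rm − r̄m)² / 5 = 24.7424
β = Cov / Var = 53.3052 / 24.7424 = 2.1544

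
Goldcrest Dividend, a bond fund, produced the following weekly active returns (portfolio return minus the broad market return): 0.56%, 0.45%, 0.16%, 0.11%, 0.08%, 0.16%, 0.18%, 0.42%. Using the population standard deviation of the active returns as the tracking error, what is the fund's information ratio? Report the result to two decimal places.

1.55

μ = (0.56 + 0.45 + 0.16 + 0.11 + 0.08 + 0.16 + 0.18 + 0.42) / 8 = 0.2650%
Σ(r − μ)² = 0.2328; population σ = √(0.2328/8) = 0.1706%
IR = μ / tracking error = 0.2650 / 0.1706 = 1.5533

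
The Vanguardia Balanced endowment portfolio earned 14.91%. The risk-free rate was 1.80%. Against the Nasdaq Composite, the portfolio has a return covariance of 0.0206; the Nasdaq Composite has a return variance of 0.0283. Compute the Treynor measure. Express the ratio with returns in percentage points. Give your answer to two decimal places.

β = Cov / Var = 0.0206 / 0.0283 = 0.7279
Treynor = (Rp − Rf) / β = (14.91% − 1.80%) / 0.7279 = 13.11 / 0.7279 = 18.0107

18.01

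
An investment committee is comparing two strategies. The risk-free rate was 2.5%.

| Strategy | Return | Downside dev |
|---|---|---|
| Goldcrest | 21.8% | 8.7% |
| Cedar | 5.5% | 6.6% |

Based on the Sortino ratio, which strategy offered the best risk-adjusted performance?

Goldcrest

Goldcrest: Sortino ratio = (21.8% − 2.5%) / 8.7% = 2.218
Cedar: Sortino ratio = (5.5% − 2.5%) / 6.6% = 0.455
Highest: Goldcrest (2.218).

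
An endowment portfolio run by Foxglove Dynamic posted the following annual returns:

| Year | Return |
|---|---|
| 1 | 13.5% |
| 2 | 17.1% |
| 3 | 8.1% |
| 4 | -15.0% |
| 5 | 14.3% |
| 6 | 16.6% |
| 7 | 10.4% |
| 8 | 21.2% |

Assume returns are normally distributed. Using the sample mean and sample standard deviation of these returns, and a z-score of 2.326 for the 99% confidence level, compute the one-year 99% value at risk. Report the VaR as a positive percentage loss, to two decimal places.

μ = (13.5 + 17.1 + 8.1 − 15 + 14.3 + 16.6 + 10.4 + 21.2) / 8 = 10.7750%
Sample std dev = √[874.1150 / 7] = 11.1747%
VaR = −(μ − z·σ) = −(10.7750 − 2.326 × 11.1747) = −(-15.2174) = 15.2174%

15.22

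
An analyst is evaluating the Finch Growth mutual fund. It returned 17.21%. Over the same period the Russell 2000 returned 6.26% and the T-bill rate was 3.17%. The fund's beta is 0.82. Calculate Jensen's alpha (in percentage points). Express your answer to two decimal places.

11.51

CAPM expected return = Rf + β(Rm − Rf) = 3.17% + 0.82 × (6.26% − 3.17%) = 3.17 + 0.82 × 3.09 = 5.7038%
Jensen's α = Rp − E[R] = 17.21% − 5.7038% = 11.5062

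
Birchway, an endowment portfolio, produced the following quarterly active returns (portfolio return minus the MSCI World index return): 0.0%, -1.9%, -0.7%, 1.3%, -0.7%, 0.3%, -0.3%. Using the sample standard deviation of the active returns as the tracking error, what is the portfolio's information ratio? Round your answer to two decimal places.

Mean return r̄ = -2.00 / 7 = -0.2857%
Σ(r − r̄)² = 5.8886; sample σ = √(5.8886/6) = 0.9907%
IR = r̄ / tracking error = -0.2857 / 0.9907 = -0.2884

-0.29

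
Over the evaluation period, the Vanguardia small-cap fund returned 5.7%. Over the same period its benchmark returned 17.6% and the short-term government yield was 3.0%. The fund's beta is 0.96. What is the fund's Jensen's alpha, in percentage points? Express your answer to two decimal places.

CAPM expected return = Rf + β(Rm − Rf) = 3.0% + 0.96 × (17.6% − 3.0%) = 3 + 0.96 × 14.60 = 17.0160%
Jensen's α = Rp − E[R] = 5.7% − 17.0160% = -11.3160

-11.32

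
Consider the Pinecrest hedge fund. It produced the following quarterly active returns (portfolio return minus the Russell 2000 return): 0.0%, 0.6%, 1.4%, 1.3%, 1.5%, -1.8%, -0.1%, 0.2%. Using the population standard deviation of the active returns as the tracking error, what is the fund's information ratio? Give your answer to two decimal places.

μ = (0 + 0.6 + 1.4 + 1.3 + 1.5 − 1.8 − 0.1 + 0.2) / 8 = 3.10 / 8 = 0.3875%
Σ(r − μ)² = (0 − 0.3875)² + (0.6 − 0.3875)² + … = 8.3488
σ = √[8.3488 / 8] = 1.0216%
IR = μ / tracking error = 0.3875 / 1.0216 = 0.3793

0.38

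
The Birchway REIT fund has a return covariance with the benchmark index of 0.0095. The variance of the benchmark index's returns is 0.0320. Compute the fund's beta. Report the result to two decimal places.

0.30

β = Cov(Rp, Rm) / Var(Rm) = 0.0095 / 0.0320 = 0.2969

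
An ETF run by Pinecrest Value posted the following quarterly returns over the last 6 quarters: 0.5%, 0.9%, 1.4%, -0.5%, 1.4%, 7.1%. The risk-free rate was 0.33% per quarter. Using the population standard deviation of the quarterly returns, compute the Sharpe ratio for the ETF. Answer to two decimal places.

0.60

Mean return r̄ = 10.80 / 6 = 1.8000%
Population std dev = √[36.2000 / 6] = 2.4563%
Sharpe = (r̄ − rf) / σ = (1.8000 − 0.33) / 2.4563 = 1.4700 / 2.4563 = 0.5985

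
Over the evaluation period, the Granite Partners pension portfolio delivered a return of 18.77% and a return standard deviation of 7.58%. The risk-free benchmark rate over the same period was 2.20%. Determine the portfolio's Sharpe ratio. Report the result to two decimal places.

Sharpe = (Rp − Rf) / σp = (18.77% − 2.20%) / 7.58% = 16.57% / 7.58% = 2.1860

2.19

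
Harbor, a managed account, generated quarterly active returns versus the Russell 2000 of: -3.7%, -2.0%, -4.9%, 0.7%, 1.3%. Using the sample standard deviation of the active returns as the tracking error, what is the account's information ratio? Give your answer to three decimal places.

-0.638

r̄ = (-3.7 − 2 − 4.9 + 0.7 + 1.3) / 5 = -8.60 / 5 = -1.7200%
Sample σ = √[Σ(r − r̄)² / 4] = √[29.0880 / 4] = √7.2720 = 2.6967%
IR = r̄ / tracking error = -1.7200 / 2.6967 = -0.6378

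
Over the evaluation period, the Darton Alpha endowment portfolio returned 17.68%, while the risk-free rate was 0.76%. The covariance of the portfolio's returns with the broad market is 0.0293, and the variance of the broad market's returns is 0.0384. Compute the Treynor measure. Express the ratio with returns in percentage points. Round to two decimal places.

22.18

β = Cov / Var = 0.0293 / 0.0384 = 0.7630
Treynor = (Rp − Rf) / β = (17.68% − 0.76%) / 0.7630 = 16.92 / 0.7630 = 22.1756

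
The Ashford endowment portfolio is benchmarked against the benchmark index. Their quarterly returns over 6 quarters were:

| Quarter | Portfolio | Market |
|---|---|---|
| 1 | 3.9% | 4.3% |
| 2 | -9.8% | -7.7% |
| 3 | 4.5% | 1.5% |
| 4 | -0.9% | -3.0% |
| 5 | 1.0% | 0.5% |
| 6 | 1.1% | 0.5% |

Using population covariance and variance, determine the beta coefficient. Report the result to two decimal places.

1.18

r̄p = -0.0333%,  r̄m = -0.6500%
Cov = Σ(rp − r̄p)(rm − r̄m) / 6 = 17.1000
Var(rm) = Σ(rm − r̄m)² / 6 = 14.4992
β = Cov / Var = 17.1000 / 14.4992 = 1.1794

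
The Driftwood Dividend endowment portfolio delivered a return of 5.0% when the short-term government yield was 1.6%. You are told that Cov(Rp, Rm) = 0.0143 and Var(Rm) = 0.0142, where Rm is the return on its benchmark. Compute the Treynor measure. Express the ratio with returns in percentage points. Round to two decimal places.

3.38

β = Cov / Var = 0.0143 / 0.0142 = 1.0070
Treynor = (Rp − Rf) / β = (5.0% − 1.6%) / 1.0070 = 3.40 / 1.0070 = 3.3764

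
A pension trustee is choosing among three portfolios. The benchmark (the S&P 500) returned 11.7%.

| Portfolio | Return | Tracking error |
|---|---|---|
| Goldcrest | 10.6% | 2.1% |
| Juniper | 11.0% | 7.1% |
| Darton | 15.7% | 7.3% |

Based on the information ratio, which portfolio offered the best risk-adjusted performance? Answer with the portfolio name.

Goldcrest: IR = (10.6% − 11.7%) / 2.1% = -0.524
Juniper: IR = (11.0% − 11.7%) / 7.1% = -0.099
Darton: IR = (15.7% − 11.7%) / 7.3% = 0.548
Highest: Darton (0.548).

Darton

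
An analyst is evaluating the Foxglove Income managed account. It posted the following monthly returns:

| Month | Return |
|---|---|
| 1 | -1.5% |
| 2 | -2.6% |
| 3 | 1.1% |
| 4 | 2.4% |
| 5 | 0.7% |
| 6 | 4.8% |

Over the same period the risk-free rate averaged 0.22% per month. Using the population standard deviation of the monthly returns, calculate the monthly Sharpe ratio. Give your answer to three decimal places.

0.245

r̄ = (-1.5 − 2.6 + 1.1 + 2.4 + 0.7 + 4.8) / 6 = 4.90 / 6 = 0.8167%
Population σ = √[Σ(r − r̄)² / 6] = √[35.5083 / 6] = √5.9181 = 2.4327%
Sharpe = (r̄ − rf) / σ = (0.8167 − 0.22) / 2.4327 = 0.5967 / 2.4327 = 0.2453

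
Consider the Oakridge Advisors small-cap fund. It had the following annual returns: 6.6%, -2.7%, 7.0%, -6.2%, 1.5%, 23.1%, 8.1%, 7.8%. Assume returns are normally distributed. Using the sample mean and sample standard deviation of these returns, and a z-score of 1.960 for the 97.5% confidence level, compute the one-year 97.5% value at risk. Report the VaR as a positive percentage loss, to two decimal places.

11.65

Mean return μ = 45.20 / 8 = 5.6500%
Sample σ = √[Σ(r − μ)² / 7] = √[545.2200 / 7] = √77.8886 = 8.8255%
VaR = −(μ − z·σ) = −(5.6500 − 1.960 × 8.8255) = −(-11.6480) = 11.6480%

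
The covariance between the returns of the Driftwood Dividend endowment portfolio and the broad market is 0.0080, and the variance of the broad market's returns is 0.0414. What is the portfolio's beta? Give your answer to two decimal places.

0.19

β = Cov(Rp, Rm) / Var(Rm) = 0.0080 / 0.0414 = 0.1932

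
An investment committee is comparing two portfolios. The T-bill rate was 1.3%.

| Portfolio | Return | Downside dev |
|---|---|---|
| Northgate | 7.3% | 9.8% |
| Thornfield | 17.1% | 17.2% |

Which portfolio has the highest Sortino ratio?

Northgate: Sortino ratio = (7.3% − 1.3%) / 9.8% = 0.612
Thornfield: Sortino ratio = (17.1% − 1.3%) / 17.2% = 0.919
Highest: Thornfield (0.919).

Thornfield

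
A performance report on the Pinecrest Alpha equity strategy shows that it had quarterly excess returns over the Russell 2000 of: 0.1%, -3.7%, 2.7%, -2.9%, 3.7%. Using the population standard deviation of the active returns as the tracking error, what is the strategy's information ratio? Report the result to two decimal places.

-0.01

r̄ = (0.1 − 3.7 + 2.7 − 2.9 + 3.7) / 5 = -0.0200%
Population σ = √[Σ(r − r̄)² / 5] = √[43.0880 / 5] = √8.6176 = 2.9356%
IR = r̄ / tracking error = -0.0200 / 2.9356 = -0.0068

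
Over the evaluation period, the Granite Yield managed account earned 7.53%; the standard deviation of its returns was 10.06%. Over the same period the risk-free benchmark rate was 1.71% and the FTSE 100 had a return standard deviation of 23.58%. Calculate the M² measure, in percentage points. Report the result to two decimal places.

15.35

Sharpe = (Rp − Rf) / σp = (7.53% − 1.71%) / 10.06% = 0.5785
M² = Rf + Sharpe × σm = 1.71% + 0.5785 × 23.58% = 15.3510%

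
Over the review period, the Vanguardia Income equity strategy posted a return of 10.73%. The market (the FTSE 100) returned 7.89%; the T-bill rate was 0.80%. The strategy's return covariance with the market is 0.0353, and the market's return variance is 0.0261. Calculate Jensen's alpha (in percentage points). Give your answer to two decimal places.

β = Cov / Var = 0.0353 / 0.0261 = 1.3525
E[R] = Rf + β(Rm − Rf) = 0.80% + 1.3525 × (7.89% − 0.80%) = 10.3892%
α = Rp − E[R] = 10.73% − 10.3892% = 0.3408

0.34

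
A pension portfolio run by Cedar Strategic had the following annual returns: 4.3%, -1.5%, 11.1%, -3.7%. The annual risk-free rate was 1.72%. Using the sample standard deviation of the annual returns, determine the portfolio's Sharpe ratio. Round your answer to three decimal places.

μ = (4.3 − 1.5 + 11.1 − 3.7) / 4 = 10.20 / 4 = 2.5500%
Sample σ = √[Σ(r − μ)² / 3] = √[131.6300 / 3] = √43.8767 = 6.6239%
Sharpe = (μ − rf) / σ = (2.5500 − 1.72) / 6.6239 = 0.8300 / 6.6239 = 0.1253

0.125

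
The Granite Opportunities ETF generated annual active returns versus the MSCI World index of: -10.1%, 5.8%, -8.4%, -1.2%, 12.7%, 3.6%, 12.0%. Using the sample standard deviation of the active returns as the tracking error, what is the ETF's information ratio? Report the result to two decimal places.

r̄ = (-10.1 + 5.8 − 8.4 − 1.2 + 12.7 + 3.6 + 12) / 7 = 2.0571%
Sample std dev = √[496.2771 / 6] = 9.0947%
IR = r̄ / tracking error = 2.0571 / 9.0947 = 0.2262

0.23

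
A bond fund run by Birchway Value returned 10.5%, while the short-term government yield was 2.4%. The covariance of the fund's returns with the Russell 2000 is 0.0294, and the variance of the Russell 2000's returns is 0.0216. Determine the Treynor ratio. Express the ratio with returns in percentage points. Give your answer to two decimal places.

β = Cov / Var = 0.0294 / 0.0216 = 1.3611
Treynor = (Rp − Rf) / β = (10.5% − 2.4%) / 1.3611 = 8.10 / 1.3611 = 5.9511

5.95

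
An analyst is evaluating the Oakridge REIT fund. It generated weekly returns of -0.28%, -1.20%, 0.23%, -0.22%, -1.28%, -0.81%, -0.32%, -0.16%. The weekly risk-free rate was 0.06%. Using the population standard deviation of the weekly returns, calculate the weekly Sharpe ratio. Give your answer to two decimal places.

μ = (-0.28 − 1.2 + 0.23 − 0.22 − 1.28 − 0.81 − 0.32 − 0.16) / 8 = -0.5050%
Σ(r − μ)² = 2.0020; population σ = √(2.0020/8) = 0.5002%
Sharpe = (μ − rf) / σ = (-0.5050 − 0.06) / 0.5002 = -0.5650 / 0.5002 = -1.1295

-1.13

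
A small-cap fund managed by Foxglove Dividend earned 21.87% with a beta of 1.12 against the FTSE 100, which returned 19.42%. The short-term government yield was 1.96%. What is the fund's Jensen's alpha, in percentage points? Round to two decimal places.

0.35

CAPM expected return = Rf + β(Rm − Rf) = 1.96% + 1.12 × (19.42% − 1.96%) = 1.96 + 1.12 × 17.46 = 21.5152%
Jensen's α = Rp − E[R] = 21.87% − 21.5152% = 0.3548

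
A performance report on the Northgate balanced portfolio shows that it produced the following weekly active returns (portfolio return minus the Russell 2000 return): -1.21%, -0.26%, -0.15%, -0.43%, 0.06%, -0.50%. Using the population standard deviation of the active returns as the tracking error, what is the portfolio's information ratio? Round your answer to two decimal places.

r̄ = (-1.21 − 0.26 − 0.15 − 0.43 + 0.06 − 0.5) / 6 = -2.490 / 6 = -0.4150%
Population σ = √[Σ(r − r̄)² / 6] = √[0.9594 / 6] = √0.1599 = 0.3999%
IR = r̄ / tracking error = -0.4150 / 0.3999 = -1.0378

-1.04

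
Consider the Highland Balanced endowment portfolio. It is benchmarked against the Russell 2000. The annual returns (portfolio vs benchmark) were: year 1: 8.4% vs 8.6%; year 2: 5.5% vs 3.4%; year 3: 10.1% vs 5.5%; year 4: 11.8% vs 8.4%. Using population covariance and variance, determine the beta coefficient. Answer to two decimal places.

0.74

r̄p = 8.9500%,  r̄m = 6.4750%
Cov = Σ(rp − r̄p)(rm − r̄m) / 4 = 3.4513
Var(rm) = Σ(rm − r̄m)² / 4 = 4.6569
β = Cov / Var = 3.4513 / 4.6569 = 0.7411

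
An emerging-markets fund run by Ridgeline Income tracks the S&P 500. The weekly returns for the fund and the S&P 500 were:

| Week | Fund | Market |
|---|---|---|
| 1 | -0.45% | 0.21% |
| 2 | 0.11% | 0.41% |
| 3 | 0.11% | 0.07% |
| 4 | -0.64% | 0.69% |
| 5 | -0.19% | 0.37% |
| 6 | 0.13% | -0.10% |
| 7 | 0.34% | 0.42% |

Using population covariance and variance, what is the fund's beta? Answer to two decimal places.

r̄p = -0.0843%,  r̄m = 0.2957%
Cov = Σ(rp − r̄p)(rm − r̄m) / 7 = -0.0356
Var(rm) = Σ(rm − r̄m)² / 7 = 0.0578
β = Cov / Var = -0.0356 / 0.0578 = -0.6159

-0.62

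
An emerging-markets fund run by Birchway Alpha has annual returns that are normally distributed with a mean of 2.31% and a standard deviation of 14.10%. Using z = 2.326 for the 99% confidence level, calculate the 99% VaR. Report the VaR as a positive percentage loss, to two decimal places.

30.49

VaR (as % loss) = −(μ − z·σ) = −(2.31% − 2.326 × 14.10%) = −(-30.4866%) = 30.4866%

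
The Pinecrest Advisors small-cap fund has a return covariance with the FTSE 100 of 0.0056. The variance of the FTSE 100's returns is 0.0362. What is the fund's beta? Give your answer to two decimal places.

0.15

β = Cov(Rp, Rm) / Var(Rm) = 0.0056 / 0.0362 = 0.1547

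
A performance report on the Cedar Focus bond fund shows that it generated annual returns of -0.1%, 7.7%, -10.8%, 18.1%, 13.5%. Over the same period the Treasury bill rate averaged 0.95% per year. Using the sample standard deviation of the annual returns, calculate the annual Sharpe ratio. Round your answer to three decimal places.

0.413

Mean return r̄ = 28.40 / 5 = 5.6800%
Σ(r − r̄)² = 524.4880; sample σ = √(524.4880/4) = 11.4509%
Sharpe = (r̄ − rf) / σ = (5.6800 − 0.95) / 11.4509 = 4.7300 / 11.4509 = 0.4131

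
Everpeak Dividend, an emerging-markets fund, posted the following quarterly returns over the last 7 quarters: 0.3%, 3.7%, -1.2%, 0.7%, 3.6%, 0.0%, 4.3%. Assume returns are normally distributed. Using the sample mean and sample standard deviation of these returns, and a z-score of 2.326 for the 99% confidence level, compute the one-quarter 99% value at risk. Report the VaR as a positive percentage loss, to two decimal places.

r̄ = (0.3 + 3.7 − 1.2 + 0.7 + 3.6 + 0 + 4.3) / 7 = 11.40 / 7 = 1.6286%
Sample σ = √[Σ(r − r̄)² / 6] = √[28.5943 / 6] = √4.7657 = 2.1830%
VaR = −(r̄ − z·σ) = −(1.6286 − 2.326 × 2.1830) = −(-3.4491) = 3.4491%

3.45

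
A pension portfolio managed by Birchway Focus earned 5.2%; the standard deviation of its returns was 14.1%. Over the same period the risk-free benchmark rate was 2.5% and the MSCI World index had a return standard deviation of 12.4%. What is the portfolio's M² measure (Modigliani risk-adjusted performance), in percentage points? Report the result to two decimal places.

4.87

Sharpe = (Rp − Rf) / σp = (5.2% − 2.5%) / 14.1% = 0.1915
M² = Rf + Sharpe × σm = 2.5% + 0.1915 × 12.4% = 4.8746%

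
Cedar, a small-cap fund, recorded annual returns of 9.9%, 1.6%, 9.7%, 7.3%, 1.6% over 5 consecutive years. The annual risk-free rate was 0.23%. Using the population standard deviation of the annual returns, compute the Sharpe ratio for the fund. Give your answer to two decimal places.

r̄ = (9.9 + 1.6 + 9.7 + 7.3 + 1.6) / 5 = 6.0200%
Population σ = √[Σ(r − r̄)² / 5] = √[69.3080 / 5] = √13.8616 = 3.7231%
Sharpe = (r̄ − rf) / σ = (6.0200 − 0.23) / 3.7231 = 5.7900 / 3.7231 = 1.5552

1.56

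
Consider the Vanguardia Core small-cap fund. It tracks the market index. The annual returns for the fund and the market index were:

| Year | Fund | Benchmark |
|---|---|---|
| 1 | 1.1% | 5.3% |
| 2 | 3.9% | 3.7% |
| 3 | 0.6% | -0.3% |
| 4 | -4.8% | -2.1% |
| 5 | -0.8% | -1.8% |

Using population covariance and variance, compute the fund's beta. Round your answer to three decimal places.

0.704

r̄p = 0.0000%,  r̄m = 0.9600%
Cov = Σ(rp − r̄p)(rm − r̄m) / 5 = 6.3200
Var(rm) = Σ(rm − r̄m)² / 5 = 8.9824
β = Cov / Var = 6.3200 / 8.9824 = 0.7036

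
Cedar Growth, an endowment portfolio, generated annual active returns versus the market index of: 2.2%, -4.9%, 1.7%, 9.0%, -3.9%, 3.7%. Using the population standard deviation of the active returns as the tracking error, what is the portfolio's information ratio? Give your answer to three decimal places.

r̄ = (2.2 − 4.9 + 1.7 + 9 − 3.9 + 3.7) / 6 = 7.80 / 6 = 1.3000%
Population std dev = √[131.5000 / 6] = 4.6815%
IR = r̄ / tracking error = 1.3000 / 4.6815 = 0.2777

0.278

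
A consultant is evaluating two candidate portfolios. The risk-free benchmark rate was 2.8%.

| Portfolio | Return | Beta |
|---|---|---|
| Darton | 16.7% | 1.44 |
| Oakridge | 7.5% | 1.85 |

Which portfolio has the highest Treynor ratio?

Darton: Treynor = (16.7% − 2.8%) / 1.44 = 9.653
Oakridge: Treynor = (7.5% − 2.8%) / 1.85 = 2.541
Highest: Darton (9.653).

Darton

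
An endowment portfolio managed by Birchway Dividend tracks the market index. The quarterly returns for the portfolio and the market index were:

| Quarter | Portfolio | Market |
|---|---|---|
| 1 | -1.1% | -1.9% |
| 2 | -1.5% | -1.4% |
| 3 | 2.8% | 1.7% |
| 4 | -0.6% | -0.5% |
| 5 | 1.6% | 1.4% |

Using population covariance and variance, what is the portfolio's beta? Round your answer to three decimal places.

r̄p = 0.2400%,  r̄m = -0.1400%
Cov = Σ(rp − r̄p)(rm − r̄m) / 5 = 2.3316
Var(rm) = Σ(rm − r̄m)² / 5 = 2.1144
β = Cov / Var = 2.3316 / 2.1144 = 1.1027

1.103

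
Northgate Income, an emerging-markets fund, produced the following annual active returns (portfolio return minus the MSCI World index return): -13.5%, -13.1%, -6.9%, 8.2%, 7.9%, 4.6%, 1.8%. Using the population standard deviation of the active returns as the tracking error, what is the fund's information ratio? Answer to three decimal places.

μ = (-13.5 − 13.1 − 6.9 + 8.2 + 7.9 + 4.6 + 1.8) / 7 = -1.5714%
Σ(r − μ)² = (-13.5 − (-1.5714))² + (-13.1 − (-1.5714))² + … = 538.2343
population σ = √(538.2343 / 7) = √76.8906 = 8.7687%
IR = μ / tracking error = -1.5714 / 8.7687 = -0.1792

-0.179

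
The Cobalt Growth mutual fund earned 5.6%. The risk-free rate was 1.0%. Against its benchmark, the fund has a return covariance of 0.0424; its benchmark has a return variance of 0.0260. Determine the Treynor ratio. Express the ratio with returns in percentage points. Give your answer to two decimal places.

2.82

β = Cov / Var = 0.0424 / 0.0260 = 1.6308
Treynor = (Rp − Rf) / β = (5.6% − 1.0%) / 1.6308 = 4.60 / 1.6308 = 2.8207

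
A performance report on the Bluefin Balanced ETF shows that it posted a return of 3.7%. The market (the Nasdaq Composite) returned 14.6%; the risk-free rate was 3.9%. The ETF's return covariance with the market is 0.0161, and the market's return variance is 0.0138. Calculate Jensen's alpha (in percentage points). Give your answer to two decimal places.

-12.68

β = Cov / Var = 0.0161 / 0.0138 = 1.1667
E[R] = Rf + β(Rm − Rf) = 3.9% + 1.1667 × (14.6% − 3.9%) = 16.3837%
α = Rp − E[R] = 3.7% − 16.3837% = -12.6837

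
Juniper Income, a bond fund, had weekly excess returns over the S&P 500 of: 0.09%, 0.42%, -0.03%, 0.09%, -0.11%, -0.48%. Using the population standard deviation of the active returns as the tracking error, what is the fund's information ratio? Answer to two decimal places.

-0.01

μ = (0.09 + 0.42 − 0.03 + 0.09 − 0.11 − 0.48) / 6 = -0.0033%
Σ(r − μ)² = 0.4359; population σ = √(0.4359/6) = 0.2695%
IR = μ / tracking error = -0.0033 / 0.2695 = -0.0122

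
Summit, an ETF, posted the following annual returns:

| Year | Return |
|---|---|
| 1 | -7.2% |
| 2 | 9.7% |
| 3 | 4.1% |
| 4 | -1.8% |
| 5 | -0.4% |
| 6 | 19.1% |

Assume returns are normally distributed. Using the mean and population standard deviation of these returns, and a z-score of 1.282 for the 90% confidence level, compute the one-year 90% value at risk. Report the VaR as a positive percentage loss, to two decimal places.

Mean return μ = 23.50 / 6 = 3.9167%
Population σ = √[Σ(r − μ)² / 6] = √[438.9083 / 6] = √73.1514 = 8.5529%
VaR = −(μ − z·σ) = −(3.9167 − 1.282 × 8.5529) = −(-7.0481) = 7.0481%

7.05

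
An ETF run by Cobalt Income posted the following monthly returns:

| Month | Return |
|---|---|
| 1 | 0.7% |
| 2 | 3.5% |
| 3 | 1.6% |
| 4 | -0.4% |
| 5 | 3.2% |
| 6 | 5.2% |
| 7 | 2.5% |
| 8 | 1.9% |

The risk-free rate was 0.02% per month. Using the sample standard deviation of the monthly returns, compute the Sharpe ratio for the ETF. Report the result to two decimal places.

Mean return r̄ = 18.20 / 8 = 2.2750%
Sample std dev = √[21.1950 / 7] = 1.7401%
Sharpe = (r̄ − rf) / σ = (2.2750 − 0.02) / 1.7401 = 2.2550 / 1.7401 = 1.2959

1.30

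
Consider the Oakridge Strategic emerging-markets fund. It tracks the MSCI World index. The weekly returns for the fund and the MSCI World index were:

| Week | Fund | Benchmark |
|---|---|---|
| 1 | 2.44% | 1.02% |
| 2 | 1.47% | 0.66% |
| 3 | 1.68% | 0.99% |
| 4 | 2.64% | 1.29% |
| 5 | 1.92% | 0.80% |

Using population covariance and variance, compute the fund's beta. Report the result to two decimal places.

1.75

r̄p = 2.0300%,  r̄m = 0.9520%
Cov = Σ(rp − r̄p)(rm − r̄m) / 5 = 0.0802
Var(rm) = Σ(rm − r̄m)² / 5 = 0.0457
β = Cov / Var = 0.0802 / 0.0457 = 1.7549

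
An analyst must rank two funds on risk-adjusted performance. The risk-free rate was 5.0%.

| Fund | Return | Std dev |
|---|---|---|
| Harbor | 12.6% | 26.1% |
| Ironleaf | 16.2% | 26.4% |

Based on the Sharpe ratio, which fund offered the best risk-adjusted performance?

Harbor: Sharpe ratio = (12.6% − 5.0%) / 26.1% = 0.291
Ironleaf: Sharpe ratio = (16.2% − 5.0%) / 26.4% = 0.424
Highest: Ironleaf (0.424).

Ironleaf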